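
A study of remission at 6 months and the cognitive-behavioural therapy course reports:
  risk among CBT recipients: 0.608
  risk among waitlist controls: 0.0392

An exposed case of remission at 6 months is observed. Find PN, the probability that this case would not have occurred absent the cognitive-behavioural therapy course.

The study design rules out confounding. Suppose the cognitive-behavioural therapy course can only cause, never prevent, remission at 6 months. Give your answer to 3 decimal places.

Let p₁ = 0.608, p₀ = 0.0392.
Under exogeneity and monotonicity, PN = (p₁ − p₀) / p₁.
PN = (0.608 − 0.0392) / 0.608 = 0.5688 / 0.608 ≈ 0.9355

PN ≈ 0.936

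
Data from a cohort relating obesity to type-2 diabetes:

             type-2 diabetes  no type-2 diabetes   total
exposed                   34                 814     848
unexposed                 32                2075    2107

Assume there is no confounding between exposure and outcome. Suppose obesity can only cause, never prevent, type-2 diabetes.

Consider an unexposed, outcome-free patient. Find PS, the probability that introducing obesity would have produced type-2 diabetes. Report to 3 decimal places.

PS ≈ 0.025

p₁ = P(outcome | exposed) = 34/848 = 0.040094
p₀ = P(outcome | unexposed) = 32/2107 = 0.015187
Under exogeneity and monotonicity, PS = (p₁ − p₀)/(1 − p₀).
PS = (0.040094 − 0.015187) / 0.98481 ≈ 0.0253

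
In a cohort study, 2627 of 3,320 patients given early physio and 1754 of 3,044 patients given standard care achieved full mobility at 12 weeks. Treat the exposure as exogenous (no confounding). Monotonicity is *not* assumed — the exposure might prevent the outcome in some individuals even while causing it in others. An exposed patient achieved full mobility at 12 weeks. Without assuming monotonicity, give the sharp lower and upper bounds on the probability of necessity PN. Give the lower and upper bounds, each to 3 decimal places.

0.272 ≤ PN ≤ 0.536

p₁ = P(outcome | exposed) = 2627/3320 = 0.79127
p₀ = P(outcome | unexposed) = 1754/3044 = 0.57622
Under exogeneity alone the bounds on PN are max{0,(p₁−p₀)/p₁} ≤ PN ≤ min{1,(1−p₀)/p₁}.
  lower = (p₁ − p₀)/p₁ = 0.21505 / 0.79127 ≈ 0.2718
  upper = min{1, (1 − p₀)/p₁} = 0.42378 / 0.79127 ≈ 0.5356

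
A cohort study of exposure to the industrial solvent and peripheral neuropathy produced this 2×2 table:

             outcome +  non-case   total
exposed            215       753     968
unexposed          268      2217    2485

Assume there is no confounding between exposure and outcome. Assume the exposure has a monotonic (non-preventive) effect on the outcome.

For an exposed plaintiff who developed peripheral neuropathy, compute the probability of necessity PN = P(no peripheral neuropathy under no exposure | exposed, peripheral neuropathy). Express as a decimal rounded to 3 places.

p₁ = P(outcome | exposed) = 215/968 = 0.22211
p₀ = P(outcome | unexposed) = 268/2485 = 0.10785
Under exogeneity and monotonicity, PN = (p₁ − p₀) / p₁.
PN = (0.22211 − 0.10785) / 0.22211 = 0.11426 / 0.22211 ≈ 0.5144

PN ≈ 0.514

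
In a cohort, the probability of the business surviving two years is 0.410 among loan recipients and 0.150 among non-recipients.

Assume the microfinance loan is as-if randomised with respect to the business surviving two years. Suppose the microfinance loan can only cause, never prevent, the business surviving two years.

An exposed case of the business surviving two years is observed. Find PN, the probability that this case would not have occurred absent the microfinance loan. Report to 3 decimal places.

PN ≈ 0.634

Let p₁ = 0.41, p₀ = 0.15.
Under exogeneity and monotonicity, PN = (p₁ − p₀) / p₁.
PN = (0.41 − 0.15) / 0.41 = 0.26 / 0.41 ≈ 0.6341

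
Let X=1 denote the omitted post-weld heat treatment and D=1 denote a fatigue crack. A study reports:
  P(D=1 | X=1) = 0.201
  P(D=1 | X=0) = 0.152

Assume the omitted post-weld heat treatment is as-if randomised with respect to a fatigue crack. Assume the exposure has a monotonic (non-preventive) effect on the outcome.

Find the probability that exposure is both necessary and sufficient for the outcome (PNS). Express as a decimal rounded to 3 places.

Let p₁ = 0.201, p₀ = 0.152.
Under exogeneity and monotonicity, PNS = p₁ − p₀.
PNS = 0.201 − 0.152 = 0.049

PNS ≈ 0.049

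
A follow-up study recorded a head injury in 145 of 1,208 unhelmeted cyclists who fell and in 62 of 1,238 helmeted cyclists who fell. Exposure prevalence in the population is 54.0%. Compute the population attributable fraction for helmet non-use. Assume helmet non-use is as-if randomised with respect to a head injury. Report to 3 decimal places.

p₁ = P(outcome | exposed) = 145/1208 = 0.12003
p₀ = P(outcome | unexposed) = 62/1238 = 0.050081
Overall risk P(Y=1) = π·p₁ + (1−π)·p₀ = 0.54×0.12003 + 0.46×0.050081 = 0.087855.
Under exogeneity, PAF = [P(Y=1) − p₀] / P(Y=1).
PAF = (0.087855 − 0.050081) / 0.087855 ≈ 0.4300

PAF ≈ 0.430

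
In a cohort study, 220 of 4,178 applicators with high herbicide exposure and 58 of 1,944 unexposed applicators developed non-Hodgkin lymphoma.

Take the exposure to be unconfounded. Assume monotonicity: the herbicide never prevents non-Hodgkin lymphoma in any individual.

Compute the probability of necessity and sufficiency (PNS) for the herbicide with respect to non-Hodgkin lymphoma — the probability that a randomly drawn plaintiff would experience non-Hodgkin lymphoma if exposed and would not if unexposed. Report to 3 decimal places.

p₁ = P(outcome | exposed) = 220/4178 = 0.052657
p₀ = P(outcome | unexposed) = 58/1944 = 0.029835
Under exogeneity and monotonicity, PNS = p₁ − p₀.
PNS = 0.052657 − 0.029835 = 0.022821

PNS ≈ 0.023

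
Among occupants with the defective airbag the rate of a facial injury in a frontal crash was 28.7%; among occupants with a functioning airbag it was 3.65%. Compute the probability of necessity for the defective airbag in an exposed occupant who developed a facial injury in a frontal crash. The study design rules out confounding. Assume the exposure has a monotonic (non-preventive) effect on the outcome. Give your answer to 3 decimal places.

p₁ = 0.287, p₀ = 0.0365.
Under exogeneity and monotonicity, PN = (p₁ − p₀) / p₁.
PN = (0.287 − 0.0365) / 0.287 = 0.2505 / 0.287 ≈ 0.8728

PN ≈ 0.873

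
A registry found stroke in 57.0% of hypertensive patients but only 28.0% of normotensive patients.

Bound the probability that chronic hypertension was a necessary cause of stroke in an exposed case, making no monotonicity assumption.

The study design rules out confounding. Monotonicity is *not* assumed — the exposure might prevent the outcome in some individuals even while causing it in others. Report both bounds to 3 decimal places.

p₁ = 0.57, p₀ = 0.28.
Under exogeneity alone the bounds on PN are max{0,(p₁−p₀)/p₁} ≤ PN ≤ min{1,(1−p₀)/p₁}.
  lower = (p₁ − p₀)/p₁ = 0.29 / 0.57 ≈ 0.5088
  upper = min{1, (1 − p₀)/p₁} = 0.72 / 0.57 ≈ 1.2632 → capped at 1

0.509 ≤ PN ≤ 1.000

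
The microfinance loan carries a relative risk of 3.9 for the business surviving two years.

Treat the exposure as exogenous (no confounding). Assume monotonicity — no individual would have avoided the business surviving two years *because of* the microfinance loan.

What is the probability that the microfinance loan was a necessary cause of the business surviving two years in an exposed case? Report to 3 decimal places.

PN ≈ 0.744

Under exogeneity and monotonicity, PN = (RR − 1) / RR = 1 − 1/RR.
PN = (3.9 − 1) / 3.9 = 2.9 / 3.9 ≈ 0.7436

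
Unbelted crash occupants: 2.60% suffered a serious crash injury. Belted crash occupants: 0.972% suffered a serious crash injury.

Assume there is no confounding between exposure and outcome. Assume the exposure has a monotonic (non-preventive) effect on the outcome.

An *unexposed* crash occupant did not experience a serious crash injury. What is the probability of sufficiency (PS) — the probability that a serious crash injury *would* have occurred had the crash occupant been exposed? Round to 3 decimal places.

PS ≈ 0.016

p₁ = 0.026, p₀ = 0.00972.
Under exogeneity and monotonicity, PS = (p₁ − p₀) / (1 − p₀).
PS = (0.026 − 0.00972) / (1 − 0.00972) = 0.01628 / 0.99028 ≈ 0.0164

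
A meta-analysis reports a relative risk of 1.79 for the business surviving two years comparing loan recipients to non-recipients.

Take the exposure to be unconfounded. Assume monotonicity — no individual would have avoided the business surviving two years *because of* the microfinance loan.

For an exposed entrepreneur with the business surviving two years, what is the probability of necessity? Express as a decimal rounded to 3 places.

PN ≈ 0.441

Under exogeneity and monotonicity, PN = (RR − 1) / RR = 1 − 1/RR.
PN = (1.79 − 1) / 1.79 = 0.79 / 1.79 ≈ 0.4413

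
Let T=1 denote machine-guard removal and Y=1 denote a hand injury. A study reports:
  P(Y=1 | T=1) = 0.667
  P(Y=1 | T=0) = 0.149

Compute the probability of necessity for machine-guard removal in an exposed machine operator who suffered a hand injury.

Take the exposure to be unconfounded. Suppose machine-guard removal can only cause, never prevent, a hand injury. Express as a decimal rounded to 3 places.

PN ≈ 0.777

Let p₁ = 0.667, p₀ = 0.149.
Under exogeneity and monotonicity, PN = (p₁ − p₀) / p₁.
PN = (0.667 − 0.149) / 0.667 = 0.518 / 0.667 ≈ 0.7766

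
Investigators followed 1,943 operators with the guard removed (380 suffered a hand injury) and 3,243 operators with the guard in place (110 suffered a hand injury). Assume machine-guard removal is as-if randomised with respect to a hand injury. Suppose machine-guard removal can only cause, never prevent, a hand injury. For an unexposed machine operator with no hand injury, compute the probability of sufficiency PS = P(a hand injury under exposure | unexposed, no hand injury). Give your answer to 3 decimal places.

p₁ = P(outcome | exposed) = 380/1943 = 0.19557
p₀ = P(outcome | unexposed) = 110/3243 = 0.033919
Under exogeneity and monotonicity, PS = (p₁ − p₀) / (1 − p₀).
PS = (0.19557 − 0.033919) / (1 − 0.033919) = 0.16165 / 0.96608 ≈ 0.1673

PS ≈ 0.167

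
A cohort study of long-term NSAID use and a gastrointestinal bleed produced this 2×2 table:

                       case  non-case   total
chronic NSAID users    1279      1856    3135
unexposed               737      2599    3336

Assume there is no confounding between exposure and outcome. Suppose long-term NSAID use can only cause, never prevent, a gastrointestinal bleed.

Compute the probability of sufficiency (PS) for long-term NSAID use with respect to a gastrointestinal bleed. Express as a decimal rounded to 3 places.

PS ≈ 0.240

p₁ = P(outcome | exposed) = 1279/3135 = 0.40797
p₀ = P(outcome | unexposed) = 737/3336 = 0.22092
Under exogeneity and monotonicity, PS = (p₁ − p₀)/(1 − p₀).
PS = (0.40797 − 0.22092) / 0.77908 ≈ 0.2401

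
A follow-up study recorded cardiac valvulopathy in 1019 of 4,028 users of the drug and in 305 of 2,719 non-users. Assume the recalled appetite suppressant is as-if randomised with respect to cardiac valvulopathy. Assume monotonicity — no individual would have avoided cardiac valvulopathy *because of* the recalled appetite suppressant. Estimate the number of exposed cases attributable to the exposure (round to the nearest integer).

about 567 cases

p₁ = P(outcome | exposed) = 1019/4028 = 0.25298
p₀ = P(outcome | unexposed) = 305/2719 = 0.11217
PN = (p₁ − p₀)/p₁ = (0.25298 − 0.11217) / 0.25298 ≈ 0.55659.
Attributable cases ≈ PN × (exposed cases) = 0.55659 × 1019 ≈ 567.16.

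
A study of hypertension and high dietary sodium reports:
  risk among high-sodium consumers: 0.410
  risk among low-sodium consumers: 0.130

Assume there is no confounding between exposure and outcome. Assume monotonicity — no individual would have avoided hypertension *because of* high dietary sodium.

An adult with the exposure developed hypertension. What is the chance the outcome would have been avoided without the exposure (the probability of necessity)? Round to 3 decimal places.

PN ≈ 0.683

Let p₁ = 0.41, p₀ = 0.13.
Under exogeneity and monotonicity, PN = (p₁ − p₀) / p₁.
PN = (0.41 − 0.13) / 0.41 = 0.28 / 0.41 ≈ 0.6829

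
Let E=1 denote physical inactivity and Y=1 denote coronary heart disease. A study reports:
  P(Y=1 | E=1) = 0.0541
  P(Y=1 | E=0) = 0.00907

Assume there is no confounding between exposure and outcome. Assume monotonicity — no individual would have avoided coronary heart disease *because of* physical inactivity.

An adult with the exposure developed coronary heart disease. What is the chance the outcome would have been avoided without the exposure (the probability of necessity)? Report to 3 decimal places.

Let p₁ = 0.0541, p₀ = 0.00907.
Under exogeneity and monotonicity, PN = (p₁ − p₀) / p₁.
PN = (0.0541 − 0.00907) / 0.0541 = 0.04503 / 0.0541 ≈ 0.8323

PN ≈ 0.832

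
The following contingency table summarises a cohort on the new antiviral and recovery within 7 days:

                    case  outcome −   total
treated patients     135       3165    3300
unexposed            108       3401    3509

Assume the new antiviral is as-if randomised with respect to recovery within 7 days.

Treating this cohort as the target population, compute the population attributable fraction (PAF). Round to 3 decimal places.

p₁ = P(outcome | exposed) = 135/3300 = 0.040909
p₀ = P(outcome | unexposed) = 108/3509 = 0.030778
Exposure prevalence π = 3300/6809 = 0.48465; overall risk P(Y=1) = 0.035688.
Under exogeneity, PAF = [P(Y=1) − p₀]/P(Y=1).
PAF = (0.035688 − 0.030778) / 0.035688 ≈ 0.1376

PAF ≈ 0.138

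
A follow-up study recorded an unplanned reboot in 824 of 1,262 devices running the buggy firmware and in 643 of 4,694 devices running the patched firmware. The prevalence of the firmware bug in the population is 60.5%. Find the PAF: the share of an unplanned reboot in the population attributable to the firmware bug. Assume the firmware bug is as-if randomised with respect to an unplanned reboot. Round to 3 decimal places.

PAF ≈ 0.695

p₁ = P(outcome | exposed) = 824/1262 = 0.65293
p₀ = P(outcome | unexposed) = 643/4694 = 0.13698
Overall risk P(Y=1) = π·p₁ + (1−π)·p₀ = 0.605×0.65293 + 0.395×0.13698 = 0.44913.
Under exogeneity, PAF = [P(Y=1) − p₀] / P(Y=1).
PAF = (0.44913 − 0.13698) / 0.44913 ≈ 0.6950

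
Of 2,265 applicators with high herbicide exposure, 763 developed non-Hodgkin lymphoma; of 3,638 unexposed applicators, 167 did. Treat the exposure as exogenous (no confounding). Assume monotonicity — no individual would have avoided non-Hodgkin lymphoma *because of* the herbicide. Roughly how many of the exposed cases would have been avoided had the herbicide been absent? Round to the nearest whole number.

p₁ = P(outcome | exposed) = 763/2265 = 0.33687
p₀ = P(outcome | unexposed) = 167/3638 = 0.045904
PN = (p₁ − p₀)/p₁ = (0.33687 − 0.045904) / 0.33687 ≈ 0.86373.
Attributable cases ≈ PN × (exposed cases) = 0.86373 × 763 ≈ 659.03.

about 659 cases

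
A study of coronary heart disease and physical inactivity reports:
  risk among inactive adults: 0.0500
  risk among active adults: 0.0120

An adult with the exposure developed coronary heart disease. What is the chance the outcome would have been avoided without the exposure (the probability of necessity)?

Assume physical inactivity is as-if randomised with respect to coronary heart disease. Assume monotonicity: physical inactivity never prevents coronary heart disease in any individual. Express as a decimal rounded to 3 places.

Let p₁ = 0.05, p₀ = 0.012.
Under exogeneity and monotonicity, PN = (p₁ − p₀) / p₁.
PN = (0.05 − 0.012) / 0.05 = 0.038 / 0.05 ≈ 0.7600

PN ≈ 0.760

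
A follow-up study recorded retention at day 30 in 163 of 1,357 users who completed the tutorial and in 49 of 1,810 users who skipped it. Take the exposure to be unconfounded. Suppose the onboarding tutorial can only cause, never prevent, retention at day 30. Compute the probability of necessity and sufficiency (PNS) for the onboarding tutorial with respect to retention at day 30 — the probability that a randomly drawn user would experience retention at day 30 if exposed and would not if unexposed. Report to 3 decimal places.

PNS ≈ 0.093

p₁ = P(outcome | exposed) = 163/1357 = 0.12012
p₀ = P(outcome | unexposed) = 49/1810 = 0.027072
Under exogeneity and monotonicity, PNS = p₁ − p₀.
PNS = 0.12012 − 0.027072 = 0.093046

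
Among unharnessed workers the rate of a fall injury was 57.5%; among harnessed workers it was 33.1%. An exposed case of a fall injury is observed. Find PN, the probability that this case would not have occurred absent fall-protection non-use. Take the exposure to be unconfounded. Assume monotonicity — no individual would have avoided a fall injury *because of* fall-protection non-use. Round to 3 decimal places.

p₁ = 0.575, p₀ = 0.331.
Under exogeneity and monotonicity, PN = (p₁ − p₀) / p₁.
PN = (0.575 − 0.331) / 0.575 = 0.244 / 0.575 ≈ 0.4243

PN ≈ 0.424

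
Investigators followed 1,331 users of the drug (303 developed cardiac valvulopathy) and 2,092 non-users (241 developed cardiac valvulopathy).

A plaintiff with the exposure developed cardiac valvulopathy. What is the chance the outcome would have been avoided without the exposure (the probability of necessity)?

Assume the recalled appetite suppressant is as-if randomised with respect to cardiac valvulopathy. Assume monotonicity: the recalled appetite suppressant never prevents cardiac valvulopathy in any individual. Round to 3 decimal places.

p₁ = P(outcome | exposed) = 303/1331 = 0.22765
p₀ = P(outcome | unexposed) = 241/2092 = 0.1152
Under exogeneity and monotonicity, PN = (p₁ − p₀) / p₁.
PN = (0.22765 − 0.1152) / 0.22765 = 0.11245 / 0.22765 ≈ 0.4940

PN ≈ 0.494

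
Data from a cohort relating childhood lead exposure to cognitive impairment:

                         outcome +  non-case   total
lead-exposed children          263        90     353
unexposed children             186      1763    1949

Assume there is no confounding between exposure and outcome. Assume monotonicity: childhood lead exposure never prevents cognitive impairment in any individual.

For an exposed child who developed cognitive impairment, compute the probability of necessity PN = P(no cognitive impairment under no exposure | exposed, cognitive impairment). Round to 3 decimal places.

PN ≈ 0.872

p₁ = P(outcome | exposed) = 263/353 = 0.74504
p₀ = P(outcome | unexposed) = 186/1949 = 0.095434
Under exogeneity and monotonicity, PN = (p₁ − p₀) / p₁.
PN = (0.74504 − 0.095434) / 0.74504 = 0.64961 / 0.74504 ≈ 0.8719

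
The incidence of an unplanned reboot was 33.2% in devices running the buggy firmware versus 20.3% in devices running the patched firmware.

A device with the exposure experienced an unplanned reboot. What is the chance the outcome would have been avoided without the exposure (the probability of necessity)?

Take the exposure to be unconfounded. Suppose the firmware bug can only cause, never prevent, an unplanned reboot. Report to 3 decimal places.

p₁ = 0.332, p₀ = 0.203.
Under exogeneity and monotonicity, PN = (p₁ − p₀) / p₁.
PN = (0.332 − 0.203) / 0.332 = 0.129 / 0.332 ≈ 0.3886

PN ≈ 0.389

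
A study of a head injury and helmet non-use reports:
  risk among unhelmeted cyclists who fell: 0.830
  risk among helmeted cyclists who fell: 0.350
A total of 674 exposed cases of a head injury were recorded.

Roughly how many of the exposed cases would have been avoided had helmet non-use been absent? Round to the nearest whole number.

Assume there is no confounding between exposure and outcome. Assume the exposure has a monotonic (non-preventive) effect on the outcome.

Let p₁ = 0.83, p₀ = 0.35.
PN = (p₁ − p₀)/p₁ = (0.83 − 0.35) / 0.83 ≈ 0.57831.
Attributable cases ≈ PN × (exposed cases) = 0.57831 × 674 ≈ 389.78.

about 390 cases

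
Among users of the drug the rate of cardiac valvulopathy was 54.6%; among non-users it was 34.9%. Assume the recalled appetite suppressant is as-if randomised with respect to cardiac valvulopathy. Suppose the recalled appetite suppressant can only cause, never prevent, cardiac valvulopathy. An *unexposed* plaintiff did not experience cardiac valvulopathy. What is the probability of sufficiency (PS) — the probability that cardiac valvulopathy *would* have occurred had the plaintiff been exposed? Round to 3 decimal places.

PS ≈ 0.303

p₁ = 0.546, p₀ = 0.349.
Under exogeneity and monotonicity, PS = (p₁ − p₀) / (1 − p₀).
PS = (0.546 − 0.349) / (1 − 0.349) = 0.197 / 0.651 ≈ 0.3026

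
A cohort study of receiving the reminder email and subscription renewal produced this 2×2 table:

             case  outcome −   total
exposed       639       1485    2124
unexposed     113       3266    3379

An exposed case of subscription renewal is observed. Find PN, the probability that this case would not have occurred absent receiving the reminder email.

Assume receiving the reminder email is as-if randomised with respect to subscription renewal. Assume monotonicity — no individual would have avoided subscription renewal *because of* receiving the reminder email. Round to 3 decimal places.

PN ≈ 0.889

p₁ = P(outcome | exposed) = 639/2124 = 0.30085
p₀ = P(outcome | unexposed) = 113/3379 = 0.033442
Under exogeneity and monotonicity, PN = (p₁ − p₀)/p₁.
PN = (0.30085 − 0.033442) / 0.30085 ≈ 0.8888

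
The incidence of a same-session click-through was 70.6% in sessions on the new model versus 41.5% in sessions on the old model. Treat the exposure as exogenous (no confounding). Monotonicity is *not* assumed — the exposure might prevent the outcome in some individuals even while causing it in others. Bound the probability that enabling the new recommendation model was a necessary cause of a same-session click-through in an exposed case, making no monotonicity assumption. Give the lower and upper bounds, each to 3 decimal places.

p₁ = 0.706, p₀ = 0.415.
Under exogeneity alone the bounds on PN are max{0,(p₁−p₀)/p₁} ≤ PN ≤ min{1,(1−p₀)/p₁}.
  lower = (p₁ − p₀)/p₁ = 0.291 / 0.706 ≈ 0.4122
  upper = min{1, (1 − p₀)/p₁} = 0.585 / 0.706 ≈ 0.8286

0.412 ≤ PN ≤ 0.829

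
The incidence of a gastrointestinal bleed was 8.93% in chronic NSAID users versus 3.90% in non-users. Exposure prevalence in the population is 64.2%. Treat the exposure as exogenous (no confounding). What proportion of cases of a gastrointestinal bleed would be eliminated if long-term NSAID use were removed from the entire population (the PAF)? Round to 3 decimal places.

p₁ = 0.0893, p₀ = 0.039.
Overall risk P(Y=1) = π·p₁ + (1−π)·p₀ = 0.642×0.0893 + 0.358×0.039 = 0.071293.
Under exogeneity, PAF = [P(Y=1) − p₀] / P(Y=1).
PAF = (0.071293 − 0.039) / 0.071293 ≈ 0.4530

PAF ≈ 0.453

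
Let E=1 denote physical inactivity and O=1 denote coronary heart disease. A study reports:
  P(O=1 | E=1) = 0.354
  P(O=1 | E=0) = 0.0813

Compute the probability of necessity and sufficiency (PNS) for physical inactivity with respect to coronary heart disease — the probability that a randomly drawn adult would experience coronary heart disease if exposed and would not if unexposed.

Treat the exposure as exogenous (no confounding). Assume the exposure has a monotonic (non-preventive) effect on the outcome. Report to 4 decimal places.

Let p₁ = 0.354, p₀ = 0.0813.
Under exogeneity and monotonicity, PNS = p₁ − p₀.
PNS = 0.354 − 0.0813 = 0.2727

PNS ≈ 0.2727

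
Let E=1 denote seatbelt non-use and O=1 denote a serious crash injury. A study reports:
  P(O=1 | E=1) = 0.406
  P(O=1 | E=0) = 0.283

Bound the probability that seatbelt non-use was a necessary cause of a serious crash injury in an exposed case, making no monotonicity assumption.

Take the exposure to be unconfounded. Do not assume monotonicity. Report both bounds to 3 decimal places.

0.303 ≤ PN ≤ 1.000

Let p₁ = 0.406, p₀ = 0.283.
Under exogeneity alone the bounds on PN are max{0,(p₁−p₀)/p₁} ≤ PN ≤ min{1,(1−p₀)/p₁}.
  lower = (p₁ − p₀)/p₁ = 0.123 / 0.406 ≈ 0.3030
  upper = min{1, (1 − p₀)/p₁} = 0.717 / 0.406 ≈ 1.7660 → capped at 1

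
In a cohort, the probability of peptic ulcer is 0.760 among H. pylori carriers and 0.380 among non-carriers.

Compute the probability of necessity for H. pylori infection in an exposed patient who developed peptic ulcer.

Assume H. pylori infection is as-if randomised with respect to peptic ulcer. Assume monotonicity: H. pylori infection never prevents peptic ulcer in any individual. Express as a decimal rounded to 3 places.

Let p₁ = 0.76, p₀ = 0.38.
Under exogeneity and monotonicity, PN = (p₁ − p₀) / p₁.
PN = (0.76 − 0.38) / 0.76 = 0.38 / 0.76 ≈ 0.5000

PN ≈ 0.500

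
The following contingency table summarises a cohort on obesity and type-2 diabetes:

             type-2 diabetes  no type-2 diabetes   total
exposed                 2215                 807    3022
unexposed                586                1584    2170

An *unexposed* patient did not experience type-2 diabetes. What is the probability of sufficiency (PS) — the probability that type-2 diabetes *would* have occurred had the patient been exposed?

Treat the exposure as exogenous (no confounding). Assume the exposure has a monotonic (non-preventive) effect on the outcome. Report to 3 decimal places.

PS ≈ 0.634

p₁ = P(outcome | exposed) = 2215/3022 = 0.73296
p₀ = P(outcome | unexposed) = 586/2170 = 0.27005
Under exogeneity and monotonicity, PS = (p₁ − p₀)/(1 − p₀).
PS = (0.73296 − 0.27005) / 0.72995 ≈ 0.6342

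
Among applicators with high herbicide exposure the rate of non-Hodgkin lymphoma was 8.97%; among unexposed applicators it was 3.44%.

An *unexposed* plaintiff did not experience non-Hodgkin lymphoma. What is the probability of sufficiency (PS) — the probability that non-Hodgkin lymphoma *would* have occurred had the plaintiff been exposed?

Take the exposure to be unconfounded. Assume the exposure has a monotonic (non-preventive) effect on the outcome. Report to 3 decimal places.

p₁ = 0.0897, p₀ = 0.0344.
Under exogeneity and monotonicity, PS = (p₁ − p₀) / (1 − p₀).
PS = (0.0897 − 0.0344) / (1 − 0.0344) = 0.0553 / 0.9656 ≈ 0.0573

PS ≈ 0.057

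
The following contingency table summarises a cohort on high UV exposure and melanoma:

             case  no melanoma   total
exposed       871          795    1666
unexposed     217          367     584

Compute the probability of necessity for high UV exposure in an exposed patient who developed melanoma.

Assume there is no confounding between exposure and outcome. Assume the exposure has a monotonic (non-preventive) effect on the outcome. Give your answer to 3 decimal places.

PN ≈ 0.289

p₁ = P(outcome | exposed) = 871/1666 = 0.52281
p₀ = P(outcome | unexposed) = 217/584 = 0.37158
Under exogeneity and monotonicity, PN = (p₁ − p₀)/p₁.
PN = (0.52281 − 0.37158) / 0.52281 ≈ 0.2893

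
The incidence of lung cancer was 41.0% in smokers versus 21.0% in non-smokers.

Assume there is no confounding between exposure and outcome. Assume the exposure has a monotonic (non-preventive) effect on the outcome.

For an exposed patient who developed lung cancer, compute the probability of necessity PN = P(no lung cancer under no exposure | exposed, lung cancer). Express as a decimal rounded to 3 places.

p₁ = 0.41, p₀ = 0.21.
Under exogeneity and monotonicity, PN = (p₁ − p₀) / p₁.
PN = (0.41 − 0.21) / 0.41 = 0.2 / 0.41 ≈ 0.4878

PN ≈ 0.488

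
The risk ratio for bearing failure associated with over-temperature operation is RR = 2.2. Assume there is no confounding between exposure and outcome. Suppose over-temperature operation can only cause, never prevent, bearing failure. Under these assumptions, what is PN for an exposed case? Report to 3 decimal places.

Under exogeneity and monotonicity, PN = (RR − 1) / RR = 1 − 1/RR.
PN = (2.2 − 1) / 2.2 = 1.2 / 2.2 ≈ 0.5455

PN ≈ 0.545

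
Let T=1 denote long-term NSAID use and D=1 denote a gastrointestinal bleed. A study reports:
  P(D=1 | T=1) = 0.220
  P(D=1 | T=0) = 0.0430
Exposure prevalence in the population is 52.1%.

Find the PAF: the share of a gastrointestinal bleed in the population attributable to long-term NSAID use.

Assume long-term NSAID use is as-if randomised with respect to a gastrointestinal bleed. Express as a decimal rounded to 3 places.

PAF ≈ 0.682

Let p₁ = 0.22, p₀ = 0.043.
Overall risk P(Y=1) = π·p₁ + (1−π)·p₀ = 0.521×0.22 + 0.479×0.043 = 0.13522.
Under exogeneity, PAF = [P(Y=1) − p₀] / P(Y=1).
PAF = (0.13522 − 0.043) / 0.13522 ≈ 0.6820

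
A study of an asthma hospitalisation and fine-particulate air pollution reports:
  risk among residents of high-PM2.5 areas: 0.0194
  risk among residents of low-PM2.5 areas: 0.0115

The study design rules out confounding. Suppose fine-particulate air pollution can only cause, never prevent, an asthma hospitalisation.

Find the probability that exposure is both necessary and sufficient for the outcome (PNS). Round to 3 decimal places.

PNS ≈ 0.008

Let p₁ = 0.0194, p₀ = 0.0115.
Under exogeneity and monotonicity, PNS = p₁ − p₀.
PNS = 0.0194 − 0.0115 = 0.0079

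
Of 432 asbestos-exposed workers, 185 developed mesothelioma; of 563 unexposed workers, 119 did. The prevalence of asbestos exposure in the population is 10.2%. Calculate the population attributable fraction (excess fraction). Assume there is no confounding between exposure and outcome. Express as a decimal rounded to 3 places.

p₁ = P(outcome | exposed) = 185/432 = 0.42824
p₀ = P(outcome | unexposed) = 119/563 = 0.21137
Overall risk P(Y=1) = π·p₁ + (1−π)·p₀ = 0.102×0.42824 + 0.898×0.21137 = 0.23349.
Under exogeneity, PAF = [P(Y=1) − p₀] / P(Y=1).
PAF = (0.23349 − 0.21137) / 0.23349 ≈ 0.0947

PAF ≈ 0.095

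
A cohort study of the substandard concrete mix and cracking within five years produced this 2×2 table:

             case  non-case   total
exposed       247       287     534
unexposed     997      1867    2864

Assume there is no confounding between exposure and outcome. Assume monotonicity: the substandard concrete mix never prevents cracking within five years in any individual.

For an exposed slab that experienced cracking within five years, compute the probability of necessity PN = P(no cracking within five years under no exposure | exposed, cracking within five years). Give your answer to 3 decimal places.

p₁ = P(outcome | exposed) = 247/534 = 0.46255
p₀ = P(outcome | unexposed) = 997/2864 = 0.34811
Under exogeneity and monotonicity, PN = (p₁ − p₀)/p₁.
PN = (0.46255 − 0.34811) / 0.46255 ≈ 0.2474

PN ≈ 0.247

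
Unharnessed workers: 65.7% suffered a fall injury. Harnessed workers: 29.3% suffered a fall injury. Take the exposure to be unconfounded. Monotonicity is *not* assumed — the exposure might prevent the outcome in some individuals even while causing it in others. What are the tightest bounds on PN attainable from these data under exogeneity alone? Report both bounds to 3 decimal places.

p₁ = 0.657, p₀ = 0.293.
Under exogeneity alone the bounds on PN are max{0,(p₁−p₀)/p₁} ≤ PN ≤ min{1,(1−p₀)/p₁}.
  lower = (p₁ − p₀)/p₁ = 0.364 / 0.657 ≈ 0.5540
  upper = min{1, (1 − p₀)/p₁} = 0.707 / 0.657 ≈ 1.0761 → capped at 1

0.554 ≤ PN ≤ 1.000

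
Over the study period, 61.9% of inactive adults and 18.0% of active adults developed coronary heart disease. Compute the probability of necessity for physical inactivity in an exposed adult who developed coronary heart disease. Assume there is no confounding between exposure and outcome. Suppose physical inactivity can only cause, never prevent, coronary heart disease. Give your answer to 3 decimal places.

PN ≈ 0.709

p₁ = 0.619, p₀ = 0.18.
Under exogeneity and monotonicity, PN = (p₁ − p₀) / p₁.
PN = (0.619 − 0.18) / 0.619 = 0.439 / 0.619 ≈ 0.7092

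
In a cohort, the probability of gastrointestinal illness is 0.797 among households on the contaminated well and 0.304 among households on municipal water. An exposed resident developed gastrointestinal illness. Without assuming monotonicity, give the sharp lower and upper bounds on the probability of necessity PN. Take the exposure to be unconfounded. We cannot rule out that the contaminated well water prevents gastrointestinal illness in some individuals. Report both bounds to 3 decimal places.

0.619 ≤ PN ≤ 0.873

Let p₁ = 0.797, p₀ = 0.304.
Under exogeneity alone the bounds on PN are max{0,(p₁−p₀)/p₁} ≤ PN ≤ min{1,(1−p₀)/p₁}.
  lower = (p₁ − p₀)/p₁ = 0.493 / 0.797 ≈ 0.6186
  upper = min{1, (1 − p₀)/p₁} = 0.696 / 0.797 ≈ 0.8733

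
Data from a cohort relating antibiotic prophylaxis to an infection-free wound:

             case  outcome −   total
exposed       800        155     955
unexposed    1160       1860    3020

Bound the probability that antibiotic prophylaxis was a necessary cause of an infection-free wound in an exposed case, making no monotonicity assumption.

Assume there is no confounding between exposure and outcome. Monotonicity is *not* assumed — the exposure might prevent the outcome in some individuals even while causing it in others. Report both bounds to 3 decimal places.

p₁ = P(outcome | exposed) = 800/955 = 0.8377
p₀ = P(outcome | unexposed) = 1160/3020 = 0.38411
Under exogeneity alone the bounds on PN are max{0,(p₁−p₀)/p₁} ≤ PN ≤ min{1,(1−p₀)/p₁}.
  lower = (p₁ − p₀)/p₁ = 0.45359 / 0.8377 ≈ 0.5415
  upper = min{1, (1 − p₀)/p₁} = 0.61589 / 0.8377 ≈ 0.7352

0.541 ≤ PN ≤ 0.735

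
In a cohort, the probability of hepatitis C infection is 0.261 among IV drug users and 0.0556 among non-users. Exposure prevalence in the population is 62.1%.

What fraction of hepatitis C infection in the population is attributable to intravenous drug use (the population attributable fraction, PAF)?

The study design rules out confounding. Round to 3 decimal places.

PAF ≈ 0.696

Let p₁ = 0.261, p₀ = 0.0556.
Overall risk P(Y=1) = π·p₁ + (1−π)·p₀ = 0.621×0.261 + 0.379×0.0556 = 0.18315.
Under exogeneity, PAF = [P(Y=1) − p₀] / P(Y=1).
PAF = (0.18315 − 0.0556) / 0.18315 ≈ 0.6964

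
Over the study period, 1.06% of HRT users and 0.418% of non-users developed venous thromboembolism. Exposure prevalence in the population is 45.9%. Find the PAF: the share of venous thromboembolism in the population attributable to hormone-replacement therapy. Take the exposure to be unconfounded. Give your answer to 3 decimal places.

p₁ = 0.0106, p₀ = 0.00418.
Overall risk P(Y=1) = π·p₁ + (1−π)·p₀ = 0.459×0.0106 + 0.541×0.00418 = 0.0071268.
Under exogeneity, PAF = [P(Y=1) − p₀] / P(Y=1).
PAF = (0.0071268 − 0.00418) / 0.0071268 ≈ 0.4135

PAF ≈ 0.413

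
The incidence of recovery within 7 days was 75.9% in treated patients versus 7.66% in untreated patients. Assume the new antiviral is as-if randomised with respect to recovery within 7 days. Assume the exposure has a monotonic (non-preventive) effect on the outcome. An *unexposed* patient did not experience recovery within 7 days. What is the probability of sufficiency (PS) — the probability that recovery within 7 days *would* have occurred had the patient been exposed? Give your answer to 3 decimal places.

p₁ = 0.759, p₀ = 0.0766.
Under exogeneity and monotonicity, PS = (p₁ − p₀) / (1 − p₀).
PS = (0.759 − 0.0766) / (1 − 0.0766) = 0.6824 / 0.9234 ≈ 0.7390

PS ≈ 0.739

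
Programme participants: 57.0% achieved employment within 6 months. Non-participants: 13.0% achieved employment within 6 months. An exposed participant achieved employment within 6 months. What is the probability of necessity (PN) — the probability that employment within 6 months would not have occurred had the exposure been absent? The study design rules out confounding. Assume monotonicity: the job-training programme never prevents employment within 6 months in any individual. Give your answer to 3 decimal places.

PN ≈ 0.772

p₁ = 0.57, p₀ = 0.13.
Under exogeneity and monotonicity, PN = (p₁ − p₀) / p₁.
PN = (0.57 − 0.13) / 0.57 = 0.44 / 0.57 ≈ 0.7719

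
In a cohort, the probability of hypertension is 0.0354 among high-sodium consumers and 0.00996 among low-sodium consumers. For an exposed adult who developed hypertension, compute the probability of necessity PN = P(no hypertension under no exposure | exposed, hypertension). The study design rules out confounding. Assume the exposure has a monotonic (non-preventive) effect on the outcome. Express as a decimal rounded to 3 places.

Let p₁ = 0.0354, p₀ = 0.00996.
Under exogeneity and monotonicity, PN = (p₁ − p₀) / p₁.
PN = (0.0354 − 0.00996) / 0.0354 = 0.02544 / 0.0354 ≈ 0.7186

PN ≈ 0.719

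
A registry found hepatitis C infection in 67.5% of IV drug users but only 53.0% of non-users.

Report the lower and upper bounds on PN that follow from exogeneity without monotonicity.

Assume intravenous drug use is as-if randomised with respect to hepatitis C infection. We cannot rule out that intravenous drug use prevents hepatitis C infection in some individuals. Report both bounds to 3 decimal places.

p₁ = 0.675, p₀ = 0.53.
Under exogeneity alone the bounds on PN are max{0,(p₁−p₀)/p₁} ≤ PN ≤ min{1,(1−p₀)/p₁}.
  lower = (p₁ − p₀)/p₁ = 0.145 / 0.675 ≈ 0.2148
  upper = min{1, (1 − p₀)/p₁} = 0.47 / 0.675 ≈ 0.6963

0.215 ≤ PN ≤ 0.696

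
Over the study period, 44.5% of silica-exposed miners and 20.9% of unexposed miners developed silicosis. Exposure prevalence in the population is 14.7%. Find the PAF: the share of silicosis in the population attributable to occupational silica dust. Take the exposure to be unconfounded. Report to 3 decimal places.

PAF ≈ 0.142

p₁ = 0.445, p₀ = 0.209.
Overall risk P(Y=1) = π·p₁ + (1−π)·p₀ = 0.147×0.445 + 0.853×0.209 = 0.24369.
Under exogeneity, PAF = [P(Y=1) − p₀] / P(Y=1).
PAF = (0.24369 − 0.209) / 0.24369 ≈ 0.1424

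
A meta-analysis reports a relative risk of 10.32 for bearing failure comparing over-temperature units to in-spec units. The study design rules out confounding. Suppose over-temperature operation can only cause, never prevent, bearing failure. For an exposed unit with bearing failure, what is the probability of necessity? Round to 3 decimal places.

Under exogeneity and monotonicity, PN = (RR − 1) / RR = 1 − 1/RR.
PN = (10.32 − 1) / 10.32 = 9.32 / 10.32 ≈ 0.9031

PN ≈ 0.903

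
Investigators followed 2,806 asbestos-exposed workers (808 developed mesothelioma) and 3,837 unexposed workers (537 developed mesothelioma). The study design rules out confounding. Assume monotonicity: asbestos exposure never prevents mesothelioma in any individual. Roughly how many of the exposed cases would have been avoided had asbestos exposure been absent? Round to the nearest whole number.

about 415 cases

p₁ = P(outcome | exposed) = 808/2806 = 0.28795
p₀ = P(outcome | unexposed) = 537/3837 = 0.13995
PN = (p₁ − p₀)/p₁ = (0.28795 − 0.13995) / 0.28795 ≈ 0.51397.
Attributable cases ≈ PN × (exposed cases) = 0.51397 × 808 ≈ 415.29.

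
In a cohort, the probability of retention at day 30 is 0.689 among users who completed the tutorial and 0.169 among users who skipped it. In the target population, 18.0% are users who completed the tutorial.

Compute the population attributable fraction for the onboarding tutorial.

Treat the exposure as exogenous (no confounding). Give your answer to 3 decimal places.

PAF ≈ 0.356

Let p₁ = 0.689, p₀ = 0.169.
Overall risk P(Y=1) = π·p₁ + (1−π)·p₀ = 0.18×0.689 + 0.82×0.169 = 0.2626.
Under exogeneity, PAF = [P(Y=1) − p₀] / P(Y=1).
PAF = (0.2626 − 0.169) / 0.2626 ≈ 0.3564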